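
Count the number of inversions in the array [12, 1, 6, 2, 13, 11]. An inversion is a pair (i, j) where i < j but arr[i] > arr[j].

Finding inversions in [12, 1, 6, 2, 13, 11]:

(0, 1): arr[0]=12 > arr[1]=1
(0, 2): arr[0]=12 > arr[2]=6
(0, 3): arr[0]=12 > arr[3]=2
(0, 5): arr[0]=12 > arr[5]=11
(2, 3): arr[2]=6 > arr[3]=2
(4, 5): arr[4]=13 > arr[5]=11

Total inversions: 6

The array has 6 inversion(s): (0,1), (0,2), (0,3), (0,5), (2,3), (4,5). Each pair (i,j) satisfies i < j and arr[i] > arr[j].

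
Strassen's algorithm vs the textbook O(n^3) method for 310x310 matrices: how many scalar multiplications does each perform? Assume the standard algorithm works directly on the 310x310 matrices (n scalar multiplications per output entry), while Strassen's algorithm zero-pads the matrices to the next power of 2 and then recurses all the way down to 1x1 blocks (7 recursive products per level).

Matrix multiplication for 310x310 matrices:

Strassen's algorithm requires power-of-2 dimensions. Pad 310x310 to 512x512 (next power of 2).

Standard algorithm: 310^3 = 29791000 multiplications
Strassen's algorithm: 7^(log2(512)) = 7^9 = 40353607 multiplications
Difference: 29791000 - 40353607 = -10562607 (Strassen uses MORE here due to padding overhead — for small or just-over-power-of-2 n, padding can outweigh the per-level savings)

Standard: 29791000 multiplications (310^3). Strassen: 40353607 multiplications (7^9, after padding to 512x512). Strassen reduces 8 recursive multiplications to 7 at each level.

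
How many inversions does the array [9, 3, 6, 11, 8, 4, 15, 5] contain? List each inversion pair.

Finding inversions in [9, 3, 6, 11, 8, 4, 15, 5]:

(0, 1): arr[0]=9 > arr[1]=3
(0, 2): arr[0]=9 > arr[2]=6
(0, 4): arr[0]=9 > arr[4]=8
(0, 5): arr[0]=9 > arr[5]=4
(0, 7): arr[0]=9 > arr[7]=5
(2, 5): arr[2]=6 > arr[5]=4
(2, 7): arr[2]=6 > arr[7]=5
(3, 4): arr[3]=11 > arr[4]=8
(3, 5): arr[3]=11 > arr[5]=4
(3, 7): arr[3]=11 > arr[7]=5
(4, 5): arr[4]=8 > arr[5]=4
(4, 7): arr[4]=8 > arr[7]=5
(6, 7): arr[6]=15 > arr[7]=5

Total inversions: 13

The array has 13 inversion(s): (0,1), (0,2), (0,4), (0,5), (0,7), (2,5), (2,7), (3,4), (3,5), (3,7), (4,5), (4,7), (6,7). Each pair (i,j) satisfies i < j and arr[i] > arr[j].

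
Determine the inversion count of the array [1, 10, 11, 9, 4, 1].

Finding inversions in [1, 10, 11, 9, 4, 1]:

(1, 3): arr[1]=10 > arr[3]=9
(1, 4): arr[1]=10 > arr[4]=4
(1, 5): arr[1]=10 > arr[5]=1
(2, 3): arr[2]=11 > arr[3]=9
(2, 4): arr[2]=11 > arr[4]=4
(2, 5): arr[2]=11 > arr[5]=1
(3, 4): arr[3]=9 > arr[4]=4
(3, 5): arr[3]=9 > arr[5]=1
(4, 5): arr[4]=4 > arr[5]=1

Total inversions: 9

The array has 9 inversion(s): (1,3), (1,4), (1,5), (2,3), (2,4), (2,5), (3,4), (3,5), (4,5). Each pair (i,j) satisfies i < j and arr[i] > arr[j].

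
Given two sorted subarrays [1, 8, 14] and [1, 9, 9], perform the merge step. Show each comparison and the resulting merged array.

Merging process:

Compare 1 vs 1: take 1 from left. Merged: [1]
Compare 8 vs 1: take 1 from right. Merged: [1, 1]
Compare 8 vs 9: take 8 from left. Merged: [1, 1, 8]
Compare 14 vs 9: take 9 from right. Merged: [1, 1, 8, 9]
Compare 14 vs 9: take 9 from right. Merged: [1, 1, 8, 9, 9]
Append remaining from left: [14]. Merged: [1, 1, 8, 9, 9, 14]

Final merged array: [1, 1, 8, 9, 9, 14]
Total comparisons: 5

The merged array is [1, 1, 8, 9, 9, 14], requiring 5 comparisons. The merge step runs in O(n) time where n is the total number of elements.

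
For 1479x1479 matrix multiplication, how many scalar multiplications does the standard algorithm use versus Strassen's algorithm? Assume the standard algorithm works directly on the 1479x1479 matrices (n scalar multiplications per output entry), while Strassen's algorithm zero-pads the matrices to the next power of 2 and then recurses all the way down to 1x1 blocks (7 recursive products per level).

Matrix multiplication for 1479x1479 matrices:

Strassen's algorithm requires power-of-2 dimensions. Pad 1479x1479 to 2048x2048 (next power of 2).

Standard algorithm: 1479^3 = 3235225239 multiplications
Strassen's algorithm: 7^(log2(2048)) = 7^11 = 1977326743 multiplications
Savings: 3235225239 - 1977326743 = 1257898496 multiplications

Standard: 3235225239 multiplications (1479^3). Strassen: 1977326743 multiplications (7^11, after padding to 2048x2048). Strassen reduces 8 recursive multiplications to 7 at each level.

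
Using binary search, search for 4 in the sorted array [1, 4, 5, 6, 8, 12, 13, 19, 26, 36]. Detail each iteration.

Binary search for 4 in [1, 4, 5, 6, 8, 12, 13, 19, 26, 36]:

lo=0, hi=9, mid=4, arr[mid]=8 -> 8 > 4, search left half
lo=0, hi=3, mid=1, arr[mid]=4 -> Found target at index 1!

Binary search finds 4 at index 1 after 2 comparisons. The search repeatedly halves the search space by comparing with the middle element.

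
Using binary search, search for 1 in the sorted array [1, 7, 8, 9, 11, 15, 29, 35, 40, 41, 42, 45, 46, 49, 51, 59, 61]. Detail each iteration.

Binary search for 1 in [1, 7, 8, 9, 11, 15, 29, 35, 40, 41, 42, 45, 46, 49, 51, 59, 61]:

lo=0, hi=16, mid=8, arr[mid]=40 -> 40 > 1, search left half
lo=0, hi=7, mid=3, arr[mid]=9 -> 9 > 1, search left half
lo=0, hi=2, mid=1, arr[mid]=7 -> 7 > 1, search left half
lo=0, hi=0, mid=0, arr[mid]=1 -> Found target at index 0!

Binary search finds 1 at index 0 after 4 comparisons. The search repeatedly halves the search space by comparing with the middle element.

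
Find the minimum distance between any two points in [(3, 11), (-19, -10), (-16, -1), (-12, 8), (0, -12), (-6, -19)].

Computing all pairwise distances among 6 points:

d((3, 11), (-19, -10)) = 30.4138
d((3, 11), (-16, -1)) = 22.4722
d((3, 11), (-12, 8)) = 15.2971
d((3, 11), (0, -12)) = 23.1948
d((3, 11), (-6, -19)) = 31.3209
d((-19, -10), (-16, -1)) = 9.4868
d((-19, -10), (-12, 8)) = 19.3132
d((-19, -10), (0, -12)) = 19.105
d((-19, -10), (-6, -19)) = 15.8114
d((-16, -1), (-12, 8)) = 9.8489
d((-16, -1), (0, -12)) = 19.4165
d((-16, -1), (-6, -19)) = 20.5913
d((-12, 8), (0, -12)) = 23.3238
d((-12, 8), (-6, -19)) = 27.6586
d((0, -12), (-6, -19)) = 9.2195 <-- minimum

Closest pair: (0, -12) and (-6, -19) with distance 9.2195

The closest pair is (0, -12) and (-6, -19) with Euclidean distance 9.2195. For 6 points, brute-force pairwise comparison is shown above. For large n, the divide-and-conquer algorithm (sort by x, recurse on halves, check the dividing strip) achieves O(n log n).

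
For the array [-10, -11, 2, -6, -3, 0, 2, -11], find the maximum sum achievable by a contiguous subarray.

Using Kadane's algorithm on [-10, -11, 2, -6, -3, 0, 2, -11]:

Scanning through the array:
Position 1 (value -11): max_ending_here = -11, max_so_far = -10
Position 2 (value 2): max_ending_here = 2, max_so_far = 2
Position 3 (value -6): max_ending_here = -4, max_so_far = 2
Position 4 (value -3): max_ending_here = -3, max_so_far = 2
Position 5 (value 0): max_ending_here = 0, max_so_far = 2
Position 6 (value 2): max_ending_here = 2, max_so_far = 2
Position 7 (value -11): max_ending_here = -9, max_so_far = 2

Maximum subarray: [2]
Maximum sum: 2

The maximum subarray is [2] with sum 2. This subarray runs from index 2 to index 2.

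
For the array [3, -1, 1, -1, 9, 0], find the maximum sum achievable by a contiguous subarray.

Using Kadane's algorithm on [3, -1, 1, -1, 9, 0]:

Scanning through the array:
Position 1 (value -1): max_ending_here = 2, max_so_far = 3
Position 2 (value 1): max_ending_here = 3, max_so_far = 3
Position 3 (value -1): max_ending_here = 2, max_so_far = 3
Position 4 (value 9): max_ending_here = 11, max_so_far = 11
Position 5 (value 0): max_ending_here = 11, max_so_far = 11

Maximum subarray: [3, -1, 1, -1, 9]
Maximum sum: 11

The maximum subarray is [3, -1, 1, -1, 9] with sum 11. This subarray runs from index 0 to index 4.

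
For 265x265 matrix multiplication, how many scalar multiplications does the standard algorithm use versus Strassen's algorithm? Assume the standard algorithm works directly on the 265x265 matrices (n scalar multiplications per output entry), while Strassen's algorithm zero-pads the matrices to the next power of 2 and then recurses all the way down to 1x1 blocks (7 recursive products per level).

Matrix multiplication for 265x265 matrices:

Strassen's algorithm requires power-of-2 dimensions. Pad 265x265 to 512x512 (next power of 2).

Standard algorithm: 265^3 = 18609625 multiplications
Strassen's algorithm: 7^(log2(512)) = 7^9 = 40353607 multiplications
Difference: 18609625 - 40353607 = -21743982 (Strassen uses MORE here due to padding overhead — for small or just-over-power-of-2 n, padding can outweigh the per-level savings)

Standard: 18609625 multiplications (265^3). Strassen: 40353607 multiplications (7^9, after padding to 512x512). Strassen reduces 8 recursive multiplications to 7 at each level.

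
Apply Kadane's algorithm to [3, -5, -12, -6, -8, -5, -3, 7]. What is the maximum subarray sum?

Using Kadane's algorithm on [3, -5, -12, -6, -8, -5, -3, 7]:

Scanning through the array:
Position 1 (value -5): max_ending_here = -2, max_so_far = 3
Position 2 (value -12): max_ending_here = -12, max_so_far = 3
Position 3 (value -6): max_ending_here = -6, max_so_far = 3
Position 4 (value -8): max_ending_here = -8, max_so_far = 3
Position 5 (value -5): max_ending_here = -5, max_so_far = 3
Position 6 (value -3): max_ending_here = -3, max_so_far = 3
Position 7 (value 7): max_ending_here = 7, max_so_far = 7

Maximum subarray: [7]
Maximum sum: 7

The maximum subarray is [7] with sum 7. This subarray runs from index 7 to index 7.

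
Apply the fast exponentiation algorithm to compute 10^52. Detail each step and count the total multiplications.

Computing 10^52 by squaring (build up from 10^1; each line after the first costs one multiplication):

10^1 = 10
10^2 = (10^1)^2 = 10^2 = 100
10^3 = 10 * 10^2 = 10 * 100 = 1000
10^6 = (10^3)^2 = 1000^2 = 1000000
10^12 = (10^6)^2 = 1000000^2 = 1000000000000
10^13 = 10 * 10^12 = 10 * 1000000000000 = 10000000000000
10^26 = (10^13)^2 = 10000000000000^2 = 100000000000000000000000000
10^52 = (10^26)^2 = 100000000000000000000000000^2 = 10000000000000000000000000000000000000000000000000000

Result: 10000000000000000000000000000000000000000000000000000
Multiplications needed: 7 (7 lines after 10^1)

10^52 = 10000000000000000000000000000000000000000000000000000. Using exponentiation by squaring, this requires 7 multiplications. The key idea: if the exponent is even, square the half-power; if odd, multiply by the base once.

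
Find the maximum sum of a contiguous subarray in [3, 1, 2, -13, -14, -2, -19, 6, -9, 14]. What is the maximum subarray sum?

Using Kadane's algorithm on [3, 1, 2, -13, -14, -2, -19, 6, -9, 14]:

Scanning through the array:
Position 1 (value 1): max_ending_here = 4, max_so_far = 4
Position 2 (value 2): max_ending_here = 6, max_so_far = 6
Position 3 (value -13): max_ending_here = -7, max_so_far = 6
Position 4 (value -14): max_ending_here = -14, max_so_far = 6
Position 5 (value -2): max_ending_here = -2, max_so_far = 6
Position 6 (value -19): max_ending_here = -19, max_so_far = 6
Position 7 (value 6): max_ending_here = 6, max_so_far = 6
Position 8 (value -9): max_ending_here = -3, max_so_far = 6
Position 9 (value 14): max_ending_here = 14, max_so_far = 14

Maximum subarray: [14]
Maximum sum: 14

The maximum subarray is [14] with sum 14. This subarray runs from index 9 to index 9.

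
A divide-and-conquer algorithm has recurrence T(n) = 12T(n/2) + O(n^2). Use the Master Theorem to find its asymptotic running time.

Master Theorem for T(n) = 12T(n/2) + O(n^2):

a = 12, b = 2, c = 2
log_b(a) = log_2(12) = 3.5850

Case 1: c = 2 < log_2(12) = 3.5850
T(n) = O(n^(log_2 12))

For T(n) = 12T(n/2) + O(n^2): log_2(12) = 3.5850. This is Case 1 of the Master Theorem (c < log_b(a), work dominated by leaves), giving O(n^(log_2 12)).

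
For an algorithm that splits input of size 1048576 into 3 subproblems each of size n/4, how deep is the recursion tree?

For divide and conquer with division factor 4:

Problem sizes at each level:
Level 0: 1048576
Level 1: 262144
Level 2: 65536
Level 3: 16384
Level 4: 4096
Level 5: 1024
Level 6: 256
Level 7: 64
Level 8: 16
Level 9: 4
Level 10: 1

The root is level 0 and the size-1 base case is level 10 (the tree spans levels 0 through 10, i.e. 11 levels counting the root), so the depth is the number of divisions: log_4(1048576) = 10

The recursion tree depth is log_4(1048576) = 10. At each level, the problem size is divided by 4, so it takes 10 divisions to reduce to a base case of size 1. The algorithm makes 3 recursive calls at each level.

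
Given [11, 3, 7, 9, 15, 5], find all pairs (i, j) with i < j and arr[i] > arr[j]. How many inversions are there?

Finding inversions in [11, 3, 7, 9, 15, 5]:

(0, 1): arr[0]=11 > arr[1]=3
(0, 2): arr[0]=11 > arr[2]=7
(0, 3): arr[0]=11 > arr[3]=9
(0, 5): arr[0]=11 > arr[5]=5
(2, 5): arr[2]=7 > arr[5]=5
(3, 5): arr[3]=9 > arr[5]=5
(4, 5): arr[4]=15 > arr[5]=5

Total inversions: 7

The array has 7 inversion(s): (0,1), (0,2), (0,3), (0,5), (2,5), (3,5), (4,5). Each pair (i,j) satisfies i < j and arr[i] > arr[j].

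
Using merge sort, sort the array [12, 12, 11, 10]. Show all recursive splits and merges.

Merge sort trace:

Split: [12, 12, 11, 10] -> [12, 12] and [11, 10]
  Split: [12, 12] -> [12] and [12]
  Merge: [12] + [12] -> [12, 12]
  Split: [11, 10] -> [11] and [10]
  Merge: [11] + [10] -> [10, 11]
Merge: [12, 12] + [10, 11] -> [10, 11, 12, 12]

Final sorted array: [10, 11, 12, 12]

The merge sort proceeds by recursively splitting the array and merging sorted halves.
After all merges, the sorted array is [10, 11, 12, 12].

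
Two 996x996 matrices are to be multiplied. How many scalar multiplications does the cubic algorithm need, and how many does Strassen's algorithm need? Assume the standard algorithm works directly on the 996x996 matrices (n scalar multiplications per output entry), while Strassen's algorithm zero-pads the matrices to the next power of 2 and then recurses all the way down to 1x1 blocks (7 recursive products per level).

Matrix multiplication for 996x996 matrices:

Strassen's algorithm requires power-of-2 dimensions. Pad 996x996 to 1024x1024 (next power of 2).

Standard algorithm: 996^3 = 988047936 multiplications
Strassen's algorithm: 7^(log2(1024)) = 7^10 = 282475249 multiplications
Savings: 988047936 - 282475249 = 705572687 multiplications

Standard: 988047936 multiplications (996^3). Strassen: 282475249 multiplications (7^10, after padding to 1024x1024). Strassen reduces 8 recursive multiplications to 7 at each level.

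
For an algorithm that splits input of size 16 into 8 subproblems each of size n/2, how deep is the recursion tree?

For divide and conquer with division factor 2:

Problem sizes at each level:
Level 0: 16
Level 1: 8
Level 2: 4
Level 3: 2
Level 4: 1

The root is level 0 and the size-1 base case is level 4 (the tree spans levels 0 through 4, i.e. 5 levels counting the root), so the depth is the number of divisions: log_2(16) = 4

The recursion tree depth is log_2(16) = 4. At each level, the problem size is divided by 2, so it takes 4 divisions to reduce to a base case of size 1. The algorithm makes 8 recursive calls at each level.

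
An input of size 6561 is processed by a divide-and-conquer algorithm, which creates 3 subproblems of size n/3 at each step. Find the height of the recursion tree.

For divide and conquer with division factor 3:

Problem sizes at each level:
Level 0: 6561
Level 1: 2187
Level 2: 729
Level 3: 243
Level 4: 81
Level 5: 27
Level 6: 9
Level 7: 3
Level 8: 1

The root is level 0 and the size-1 base case is level 8 (the tree spans levels 0 through 8, i.e. 9 levels counting the root), so the depth is the number of divisions: log_3(6561) = 8

The recursion tree depth is log_3(6561) = 8. At each level, the problem size is divided by 3, so it takes 8 divisions to reduce to a base case of size 1. The algorithm makes 3 recursive calls at each level.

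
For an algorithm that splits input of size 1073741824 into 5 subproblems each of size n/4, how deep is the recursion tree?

For divide and conquer with division factor 4:

Problem sizes at each level:
Level 0: 1073741824
Level 1: 268435456
Level 2: 67108864
Level 3: 16777216
Level 4: 4194304
Level 5: 1048576
Level 6: 262144
Level 7: 65536
Level 8: 16384
Level 9: 4096
Level 10: 1024
Level 11: 256
Level 12: 64
Level 13: 16
Level 14: 4
Level 15: 1

The root is level 0 and the size-1 base case is level 15 (the tree spans levels 0 through 15, i.e. 16 levels counting the root), so the depth is the number of divisions: log_4(1073741824) = 15

The recursion tree depth is log_4(1073741824) = 15. At each level, the problem size is divided by 4, so it takes 15 divisions to reduce to a base case of size 1. The algorithm makes 5 recursive calls at each level.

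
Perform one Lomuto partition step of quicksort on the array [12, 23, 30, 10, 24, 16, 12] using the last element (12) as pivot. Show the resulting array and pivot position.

Lomuto partition with pivot = 12:

Initial array: [12, 23, 30, 10, 24, 16, 12]

arr[0]=12 <= 12: swap with position 0, array becomes [12, 23, 30, 10, 24, 16, 12]
arr[1]=23 > 12: no swap
arr[2]=30 > 12: no swap
arr[3]=10 <= 12: swap with position 1, array becomes [12, 10, 30, 23, 24, 16, 12]
arr[4]=24 > 12: no swap
arr[5]=16 > 12: no swap

Place pivot at position 2: [12, 10, 12, 23, 24, 16, 30]
Pivot position: 2

After partitioning with pivot 12, the array becomes [12, 10, 12, 23, 24, 16, 30]. The pivot is placed at index 2. All elements to the left of the pivot are <= 12, and all elements to the right are > 12.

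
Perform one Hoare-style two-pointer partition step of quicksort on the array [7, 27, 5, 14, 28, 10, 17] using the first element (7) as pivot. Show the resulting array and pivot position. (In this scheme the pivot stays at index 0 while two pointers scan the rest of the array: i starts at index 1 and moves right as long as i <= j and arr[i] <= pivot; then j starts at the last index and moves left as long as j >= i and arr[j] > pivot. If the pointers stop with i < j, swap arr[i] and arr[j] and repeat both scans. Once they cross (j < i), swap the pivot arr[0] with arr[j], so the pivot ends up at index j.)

Hoare-style two-pointer partition with pivot = 7:

Initial array: [7, 27, 5, 14, 28, 10, 17]

Pointers start at i = 1, j = 6.
i stops at index 1 (arr[1]=27 > 7), j stops at index 2 (arr[2]=5 <= 7): swap arr[1] and arr[2], array becomes [7, 5, 27, 14, 28, 10, 17]
i ends at 2, j ends at 1: the pointers have crossed (j < i), so scanning stops.

Swap pivot arr[0] with arr[1] to place pivot at position 1: [5, 7, 27, 14, 28, 10, 17]
Pivot position: 1

After partitioning with pivot 7, the array becomes [5, 7, 27, 14, 28, 10, 17]. The pivot is placed at index 1. All elements to the left of the pivot are <= 7, and all elements to the right are > 7.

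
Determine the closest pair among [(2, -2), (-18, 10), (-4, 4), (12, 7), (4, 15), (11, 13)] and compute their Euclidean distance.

Computing all pairwise distances among 6 points:

d((2, -2), (-18, 10)) = 23.3238
d((2, -2), (-4, 4)) = 8.4853
d((2, -2), (12, 7)) = 13.4536
d((2, -2), (4, 15)) = 17.1172
d((2, -2), (11, 13)) = 17.4929
d((-18, 10), (-4, 4)) = 15.2315
d((-18, 10), (12, 7)) = 30.1496
d((-18, 10), (4, 15)) = 22.561
d((-18, 10), (11, 13)) = 29.1548
d((-4, 4), (12, 7)) = 16.2788
d((-4, 4), (4, 15)) = 13.6015
d((-4, 4), (11, 13)) = 17.4929
d((12, 7), (4, 15)) = 11.3137
d((12, 7), (11, 13)) = 6.0828 <-- minimum
d((4, 15), (11, 13)) = 7.2801

Closest pair: (12, 7) and (11, 13) with distance 6.0828

The closest pair is (12, 7) and (11, 13) with Euclidean distance 6.0828. For 6 points, brute-force pairwise comparison is shown above. For large n, the divide-and-conquer algorithm (sort by x, recurse on halves, check the dividing strip) achieves O(n log n).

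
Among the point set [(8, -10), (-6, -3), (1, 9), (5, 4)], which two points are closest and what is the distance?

Computing all pairwise distances among 4 points:

d((8, -10), (-6, -3)) = 15.6525
d((8, -10), (1, 9)) = 20.2485
d((8, -10), (5, 4)) = 14.3178
d((-6, -3), (1, 9)) = 13.8924
d((-6, -3), (5, 4)) = 13.0384
d((1, 9), (5, 4)) = 6.4031 <-- minimum

Closest pair: (1, 9) and (5, 4) with distance 6.4031

The closest pair is (1, 9) and (5, 4) with Euclidean distance 6.4031. For 4 points, brute-force pairwise comparison is shown above. For large n, the divide-and-conquer algorithm (sort by x, recurse on halves, check the dividing strip) achieves O(n log n).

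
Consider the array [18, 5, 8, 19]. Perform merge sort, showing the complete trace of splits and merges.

Merge sort trace:

Split: [18, 5, 8, 19] -> [18, 5] and [8, 19]
  Split: [18, 5] -> [18] and [5]
  Merge: [18] + [5] -> [5, 18]
  Split: [8, 19] -> [8] and [19]
  Merge: [8] + [19] -> [8, 19]
Merge: [5, 18] + [8, 19] -> [5, 8, 18, 19]

Final sorted array: [5, 8, 18, 19]

The merge sort proceeds by recursively splitting the array and merging sorted halves.
After all merges, the sorted array is [5, 8, 18, 19].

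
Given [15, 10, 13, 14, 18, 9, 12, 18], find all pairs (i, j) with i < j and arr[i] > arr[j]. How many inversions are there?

Finding inversions in [15, 10, 13, 14, 18, 9, 12, 18]:

(0, 1): arr[0]=15 > arr[1]=10
(0, 2): arr[0]=15 > arr[2]=13
(0, 3): arr[0]=15 > arr[3]=14
(0, 5): arr[0]=15 > arr[5]=9
(0, 6): arr[0]=15 > arr[6]=12
(1, 5): arr[1]=10 > arr[5]=9
(2, 5): arr[2]=13 > arr[5]=9
(2, 6): arr[2]=13 > arr[6]=12
(3, 5): arr[3]=14 > arr[5]=9
(3, 6): arr[3]=14 > arr[6]=12
(4, 5): arr[4]=18 > arr[5]=9
(4, 6): arr[4]=18 > arr[6]=12

Total inversions: 12

The array has 12 inversion(s): (0,1), (0,2), (0,3), (0,5), (0,6), (1,5), (2,5), (2,6), (3,5), (3,6), (4,5), (4,6). Each pair (i,j) satisfies i < j and arr[i] > arr[j].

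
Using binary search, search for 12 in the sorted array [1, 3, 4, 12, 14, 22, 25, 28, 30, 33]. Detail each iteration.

Binary search for 12 in [1, 3, 4, 12, 14, 22, 25, 28, 30, 33]:

lo=0, hi=9, mid=4, arr[mid]=14 -> 14 > 12, search left half
lo=0, hi=3, mid=1, arr[mid]=3 -> 3 < 12, search right half
lo=2, hi=3, mid=2, arr[mid]=4 -> 4 < 12, search right half
lo=3, hi=3, mid=3, arr[mid]=12 -> Found target at index 3!

Binary search finds 12 at index 3 after 4 comparisons. The search repeatedly halves the search space by comparing with the middle element.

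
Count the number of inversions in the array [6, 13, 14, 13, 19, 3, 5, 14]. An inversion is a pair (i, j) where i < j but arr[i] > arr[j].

Finding inversions in [6, 13, 14, 13, 19, 3, 5, 14]:

(0, 5): arr[0]=6 > arr[5]=3
(0, 6): arr[0]=6 > arr[6]=5
(1, 5): arr[1]=13 > arr[5]=3
(1, 6): arr[1]=13 > arr[6]=5
(2, 3): arr[2]=14 > arr[3]=13
(2, 5): arr[2]=14 > arr[5]=3
(2, 6): arr[2]=14 > arr[6]=5
(3, 5): arr[3]=13 > arr[5]=3
(3, 6): arr[3]=13 > arr[6]=5
(4, 5): arr[4]=19 > arr[5]=3
(4, 6): arr[4]=19 > arr[6]=5
(4, 7): arr[4]=19 > arr[7]=14

Total inversions: 12

The array has 12 inversion(s): (0,5), (0,6), (1,5), (1,6), (2,3), (2,5), (2,6), (3,5), (3,6), (4,5), (4,6), (4,7). Each pair (i,j) satisfies i < j and arr[i] > arr[j].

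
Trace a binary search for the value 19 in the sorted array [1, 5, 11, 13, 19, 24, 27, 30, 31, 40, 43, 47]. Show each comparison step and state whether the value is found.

Binary search for 19 in [1, 5, 11, 13, 19, 24, 27, 30, 31, 40, 43, 47]:

lo=0, hi=11, mid=5, arr[mid]=24 -> 24 > 19, search left half
lo=0, hi=4, mid=2, arr[mid]=11 -> 11 < 19, search right half
lo=3, hi=4, mid=3, arr[mid]=13 -> 13 < 19, search right half
lo=4, hi=4, mid=4, arr[mid]=19 -> Found target at index 4!

Binary search finds 19 at index 4 after 4 comparisons. The search repeatedly halves the search space by comparing with the middle element.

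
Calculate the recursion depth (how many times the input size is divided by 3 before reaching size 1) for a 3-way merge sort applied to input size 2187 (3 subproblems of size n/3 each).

For divide and conquer with division factor 3:

Problem sizes at each level:
Level 0: 2187
Level 1: 729
Level 2: 243
Level 3: 81
Level 4: 27
Level 5: 9
Level 6: 3
Level 7: 1

The root is level 0 and the size-1 base case is level 7 (the tree spans levels 0 through 7, i.e. 8 levels counting the root), so the depth is the number of divisions: log_3(2187) = 7

The recursion tree depth is log_3(2187) = 7. At each level, the problem size is divided by 3, so it takes 7 divisions to reduce to a base case of size 1. The algorithm makes 3 recursive calls at each level.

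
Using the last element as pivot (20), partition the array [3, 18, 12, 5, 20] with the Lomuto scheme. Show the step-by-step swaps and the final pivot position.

Lomuto partition with pivot = 20:

Initial array: [3, 18, 12, 5, 20]

arr[0]=3 <= 20: swap with position 0, array becomes [3, 18, 12, 5, 20]
arr[1]=18 <= 20: swap with position 1, array becomes [3, 18, 12, 5, 20]
arr[2]=12 <= 20: swap with position 2, array becomes [3, 18, 12, 5, 20]
arr[3]=5 <= 20: swap with position 3, array becomes [3, 18, 12, 5, 20]

Place pivot at position 4: [3, 18, 12, 5, 20]
Pivot position: 4

After partitioning with pivot 20, the array becomes [3, 18, 12, 5, 20]. The pivot is placed at index 4. All elements to the left of the pivot are <= 20, and all elements to the right are > 20.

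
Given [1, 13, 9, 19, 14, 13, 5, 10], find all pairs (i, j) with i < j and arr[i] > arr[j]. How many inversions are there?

Finding inversions in [1, 13, 9, 19, 14, 13, 5, 10]:

(1, 2): arr[1]=13 > arr[2]=9
(1, 6): arr[1]=13 > arr[6]=5
(1, 7): arr[1]=13 > arr[7]=10
(2, 6): arr[2]=9 > arr[6]=5
(3, 4): arr[3]=19 > arr[4]=14
(3, 5): arr[3]=19 > arr[5]=13
(3, 6): arr[3]=19 > arr[6]=5
(3, 7): arr[3]=19 > arr[7]=10
(4, 5): arr[4]=14 > arr[5]=13
(4, 6): arr[4]=14 > arr[6]=5
(4, 7): arr[4]=14 > arr[7]=10
(5, 6): arr[5]=13 > arr[6]=5
(5, 7): arr[5]=13 > arr[7]=10

Total inversions: 13

The array has 13 inversion(s): (1,2), (1,6), (1,7), (2,6), (3,4), (3,5), (3,6), (3,7), (4,5), (4,6), (4,7), (5,6), (5,7). Each pair (i,j) satisfies i < j and arr[i] > arr[j].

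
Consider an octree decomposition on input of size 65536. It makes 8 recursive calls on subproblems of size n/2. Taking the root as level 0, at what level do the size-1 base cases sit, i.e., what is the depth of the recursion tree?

For divide and conquer with division factor 2:

Problem sizes at each level:
Level 0: 65536
Level 1: 32768
Level 2: 16384
Level 3: 8192
Level 4: 4096
Level 5: 2048
Level 6: 1024
Level 7: 512
Level 8: 256
Level 9: 128
Level 10: 64
Level 11: 32
Level 12: 16
Level 13: 8
Level 14: 4
Level 15: 2
Level 16: 1

The root is level 0 and the size-1 base case is level 16 (the tree spans levels 0 through 16, i.e. 17 levels counting the root), so the depth is the number of divisions: log_2(65536) = 16

The recursion tree depth is log_2(65536) = 16. At each level, the problem size is divided by 2, so it takes 16 divisions to reduce to a base case of size 1. The algorithm makes 8 recursive calls at each level.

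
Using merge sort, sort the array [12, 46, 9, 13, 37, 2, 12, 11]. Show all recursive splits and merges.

Merge sort trace:

Split: [12, 46, 9, 13, 37, 2, 12, 11] -> [12, 46, 9, 13] and [37, 2, 12, 11]
  Split: [12, 46, 9, 13] -> [12, 46] and [9, 13]
    Split: [12, 46] -> [12] and [46]
    Merge: [12] + [46] -> [12, 46]
    Split: [9, 13] -> [9] and [13]
    Merge: [9] + [13] -> [9, 13]
  Merge: [12, 46] + [9, 13] -> [9, 12, 13, 46]
  Split: [37, 2, 12, 11] -> [37, 2] and [12, 11]
    Split: [37, 2] -> [37] and [2]
    Merge: [37] + [2] -> [2, 37]
    Split: [12, 11] -> [12] and [11]
    Merge: [12] + [11] -> [11, 12]
  Merge: [2, 37] + [11, 12] -> [2, 11, 12, 37]
Merge: [9, 12, 13, 46] + [2, 11, 12, 37] -> [2, 9, 11, 12, 12, 13, 37, 46]

Final sorted array: [2, 9, 11, 12, 12, 13, 37, 46]

The merge sort proceeds by recursively splitting the array and merging sorted halves.
After all merges, the sorted array is [2, 9, 11, 12, 12, 13, 37, 46].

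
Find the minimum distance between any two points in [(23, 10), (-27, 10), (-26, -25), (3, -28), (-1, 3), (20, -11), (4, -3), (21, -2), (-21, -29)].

Computing all pairwise distances among 9 points:

d((23, 10), (-27, 10)) = 50.0
d((23, 10), (-26, -25)) = 60.2163
d((23, 10), (3, -28)) = 42.9418
d((23, 10), (-1, 3)) = 25.0
d((23, 10), (20, -11)) = 21.2132
d((23, 10), (4, -3)) = 23.0217
d((23, 10), (21, -2)) = 12.1655
d((23, 10), (-21, -29)) = 58.7963
d((-27, 10), (-26, -25)) = 35.0143
d((-27, 10), (3, -28)) = 48.4149
d((-27, 10), (-1, 3)) = 26.9258
d((-27, 10), (20, -11)) = 51.4782
d((-27, 10), (4, -3)) = 33.6155
d((-27, 10), (21, -2)) = 49.4773
d((-27, 10), (-21, -29)) = 39.4588
d((-26, -25), (3, -28)) = 29.1548
d((-26, -25), (-1, 3)) = 37.5366
d((-26, -25), (20, -11)) = 48.0833
d((-26, -25), (4, -3)) = 37.2022
d((-26, -25), (21, -2)) = 52.3259
d((-26, -25), (-21, -29)) = 6.4031 <-- minimum
d((3, -28), (-1, 3)) = 31.257
d((3, -28), (20, -11)) = 24.0416
d((3, -28), (4, -3)) = 25.02
d((3, -28), (21, -2)) = 31.6228
d((3, -28), (-21, -29)) = 24.0208
d((-1, 3), (20, -11)) = 25.2389
d((-1, 3), (4, -3)) = 7.8102
d((-1, 3), (21, -2)) = 22.561
d((-1, 3), (-21, -29)) = 37.7359
d((20, -11), (4, -3)) = 17.8885
d((20, -11), (21, -2)) = 9.0554
d((20, -11), (-21, -29)) = 44.7772
d((4, -3), (21, -2)) = 17.0294
d((4, -3), (-21, -29)) = 36.0694
d((21, -2), (-21, -29)) = 49.93

Closest pair: (-26, -25) and (-21, -29) with distance 6.4031

The closest pair is (-26, -25) and (-21, -29) with Euclidean distance 6.4031. For 9 points, brute-force pairwise comparison is shown above. For large n, the divide-and-conquer algorithm (sort by x, recurse on halves, check the dividing strip) achieves O(n log n).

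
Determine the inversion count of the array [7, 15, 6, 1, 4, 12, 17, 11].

Finding inversions in [7, 15, 6, 1, 4, 12, 17, 11]:

(0, 2): arr[0]=7 > arr[2]=6
(0, 3): arr[0]=7 > arr[3]=1
(0, 4): arr[0]=7 > arr[4]=4
(1, 2): arr[1]=15 > arr[2]=6
(1, 3): arr[1]=15 > arr[3]=1
(1, 4): arr[1]=15 > arr[4]=4
(1, 5): arr[1]=15 > arr[5]=12
(1, 7): arr[1]=15 > arr[7]=11
(2, 3): arr[2]=6 > arr[3]=1
(2, 4): arr[2]=6 > arr[4]=4
(5, 7): arr[5]=12 > arr[7]=11
(6, 7): arr[6]=17 > arr[7]=11

Total inversions: 12

The array has 12 inversion(s): (0,2), (0,3), (0,4), (1,2), (1,3), (1,4), (1,5), (1,7), (2,3), (2,4), (5,7), (6,7). Each pair (i,j) satisfies i < j and arr[i] > arr[j].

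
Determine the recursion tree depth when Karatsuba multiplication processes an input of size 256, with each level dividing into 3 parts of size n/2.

For divide and conquer with division factor 2:

Problem sizes at each level:
Level 0: 256
Level 1: 128
Level 2: 64
Level 3: 32
Level 4: 16
Level 5: 8
Level 6: 4
Level 7: 2
Level 8: 1

The root is level 0 and the size-1 base case is level 8 (the tree spans levels 0 through 8, i.e. 9 levels counting the root), so the depth is the number of divisions: log_2(256) = 8

The recursion tree depth is log_2(256) = 8. At each level, the problem size is divided by 2, so it takes 8 divisions to reduce to a base case of size 1. The algorithm makes 3 recursive calls at each level.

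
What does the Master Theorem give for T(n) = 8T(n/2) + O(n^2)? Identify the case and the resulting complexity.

Master Theorem for T(n) = 8T(n/2) + O(n^2):

a = 8, b = 2, c = 2
log_b(a) = log_2(8) = 3.0000

Case 1: c = 2 < log_2(8) = 3.0000
T(n) = O(n^(log_2 8)) = O(n^3)

For T(n) = 8T(n/2) + O(n^2): log_2(8) = 3.0000. This is Case 1 of the Master Theorem (c < log_b(a), work dominated by leaves), giving O(n^3).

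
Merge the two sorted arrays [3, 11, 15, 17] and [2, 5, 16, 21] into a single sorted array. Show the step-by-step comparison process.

Merging process:

Compare 3 vs 2: take 2 from right. Merged: [2]
Compare 3 vs 5: take 3 from left. Merged: [2, 3]
Compare 11 vs 5: take 5 from right. Merged: [2, 3, 5]
Compare 11 vs 16: take 11 from left. Merged: [2, 3, 5, 11]
Compare 15 vs 16: take 15 from left. Merged: [2, 3, 5, 11, 15]
Compare 17 vs 16: take 16 from right. Merged: [2, 3, 5, 11, 15, 16]
Compare 17 vs 21: take 17 from left. Merged: [2, 3, 5, 11, 15, 16, 17]
Append remaining from right: [21]. Merged: [2, 3, 5, 11, 15, 16, 17, 21]

Final merged array: [2, 3, 5, 11, 15, 16, 17, 21]
Total comparisons: 7

The merged array is [2, 3, 5, 11, 15, 16, 17, 21], requiring 7 comparisons. The merge step runs in O(n) time where n is the total number of elements.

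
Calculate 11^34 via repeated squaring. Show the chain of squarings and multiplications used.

Computing 11^34 by squaring (build up from 11^1; each line after the first costs one multiplication):

11^1 = 11
11^2 = (11^1)^2 = 11^2 = 121
11^4 = (11^2)^2 = 121^2 = 14641
11^8 = (11^4)^2 = 14641^2 = 214358881
11^16 = (11^8)^2 = 214358881^2 = 45949729863572161
11^17 = 11 * 11^16 = 11 * 45949729863572161 = 505447028499293771
11^34 = (11^17)^2 = 505447028499293771^2 = 255476698618765889551019445759400441

Result: 255476698618765889551019445759400441
Multiplications needed: 6 (6 lines after 11^1)

11^34 = 255476698618765889551019445759400441. Using exponentiation by squaring, this requires 6 multiplications. The key idea: if the exponent is even, square the half-power; if odd, multiply by the base once.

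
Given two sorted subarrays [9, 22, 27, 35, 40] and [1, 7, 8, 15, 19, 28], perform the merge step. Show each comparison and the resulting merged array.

Merging process:

Compare 9 vs 1: take 1 from right. Merged: [1]
Compare 9 vs 7: take 7 from right. Merged: [1, 7]
Compare 9 vs 8: take 8 from right. Merged: [1, 7, 8]
Compare 9 vs 15: take 9 from left. Merged: [1, 7, 8, 9]
Compare 22 vs 15: take 15 from right. Merged: [1, 7, 8, 9, 15]
Compare 22 vs 19: take 19 from right. Merged: [1, 7, 8, 9, 15, 19]
Compare 22 vs 28: take 22 from left. Merged: [1, 7, 8, 9, 15, 19, 22]
Compare 27 vs 28: take 27 from left. Merged: [1, 7, 8, 9, 15, 19, 22, 27]
Compare 35 vs 28: take 28 from right. Merged: [1, 7, 8, 9, 15, 19, 22, 27, 28]
Append remaining from left: [35, 40]. Merged: [1, 7, 8, 9, 15, 19, 22, 27, 28, 35, 40]

Final merged array: [1, 7, 8, 9, 15, 19, 22, 27, 28, 35, 40]
Total comparisons: 9

The merged array is [1, 7, 8, 9, 15, 19, 22, 27, 28, 35, 40], requiring 9 comparisons. The merge step runs in O(n) time where n is the total number of elements.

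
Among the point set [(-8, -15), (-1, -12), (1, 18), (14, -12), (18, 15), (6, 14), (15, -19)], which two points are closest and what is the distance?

Computing all pairwise distances among 7 points:

d((-8, -15), (-1, -12)) = 7.6158
d((-8, -15), (1, 18)) = 34.2053
d((-8, -15), (14, -12)) = 22.2036
d((-8, -15), (18, 15)) = 39.6989
d((-8, -15), (6, 14)) = 32.2025
d((-8, -15), (15, -19)) = 23.3452
d((-1, -12), (1, 18)) = 30.0666
d((-1, -12), (14, -12)) = 15.0
d((-1, -12), (18, 15)) = 33.0151
d((-1, -12), (6, 14)) = 26.9258
d((-1, -12), (15, -19)) = 17.4642
d((1, 18), (14, -12)) = 32.6956
d((1, 18), (18, 15)) = 17.2627
d((1, 18), (6, 14)) = 6.4031 <-- minimum
d((1, 18), (15, -19)) = 39.5601
d((14, -12), (18, 15)) = 27.2947
d((14, -12), (6, 14)) = 27.2029
d((14, -12), (15, -19)) = 7.0711
d((18, 15), (6, 14)) = 12.0416
d((18, 15), (15, -19)) = 34.1321
d((6, 14), (15, -19)) = 34.2053

Closest pair: (1, 18) and (6, 14) with distance 6.4031

The closest pair is (1, 18) and (6, 14) with Euclidean distance 6.4031. For 7 points, brute-force pairwise comparison is shown above. For large n, the divide-and-conquer algorithm (sort by x, recurse on halves, check the dividing strip) achieves O(n log n).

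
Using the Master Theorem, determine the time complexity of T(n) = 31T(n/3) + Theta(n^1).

Master Theorem for T(n) = 31T(n/3) + O(n^1):

a = 31, b = 3, c = 1
log_b(a) = log_3(31) = 3.1257

Case 1: c = 1 < log_3(31) = 3.1257
T(n) = O(n^(log_3 31))

For T(n) = 31T(n/3) + O(n^1): log_3(31) = 3.1257. This is Case 1 of the Master Theorem (c < log_b(a), work dominated by leaves), giving O(n^(log_3 31)).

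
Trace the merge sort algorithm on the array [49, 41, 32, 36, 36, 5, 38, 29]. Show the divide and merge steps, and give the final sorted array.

Merge sort trace:

Split: [49, 41, 32, 36, 36, 5, 38, 29] -> [49, 41, 32, 36] and [36, 5, 38, 29]
  Split: [49, 41, 32, 36] -> [49, 41] and [32, 36]
    Split: [49, 41] -> [49] and [41]
    Merge: [49] + [41] -> [41, 49]
    Split: [32, 36] -> [32] and [36]
    Merge: [32] + [36] -> [32, 36]
  Merge: [41, 49] + [32, 36] -> [32, 36, 41, 49]
  Split: [36, 5, 38, 29] -> [36, 5] and [38, 29]
    Split: [36, 5] -> [36] and [5]
    Merge: [36] + [5] -> [5, 36]
    Split: [38, 29] -> [38] and [29]
    Merge: [38] + [29] -> [29, 38]
  Merge: [5, 36] + [29, 38] -> [5, 29, 36, 38]
Merge: [32, 36, 41, 49] + [5, 29, 36, 38] -> [5, 29, 32, 36, 36, 38, 41, 49]

Final sorted array: [5, 29, 32, 36, 36, 38, 41, 49]

The merge sort proceeds by recursively splitting the array and merging sorted halves.
After all merges, the sorted array is [5, 29, 32, 36, 36, 38, 41, 49].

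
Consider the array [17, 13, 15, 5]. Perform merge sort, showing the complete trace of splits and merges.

Merge sort trace:

Split: [17, 13, 15, 5] -> [17, 13] and [15, 5]
  Split: [17, 13] -> [17] and [13]
  Merge: [17] + [13] -> [13, 17]
  Split: [15, 5] -> [15] and [5]
  Merge: [15] + [5] -> [5, 15]
Merge: [13, 17] + [5, 15] -> [5, 13, 15, 17]

Final sorted array: [5, 13, 15, 17]

The merge sort proceeds by recursively splitting the array and merging sorted halves.
After all merges, the sorted array is [5, 13, 15, 17].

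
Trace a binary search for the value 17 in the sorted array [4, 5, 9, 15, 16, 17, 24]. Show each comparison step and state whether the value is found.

Binary search for 17 in [4, 5, 9, 15, 16, 17, 24]:

lo=0, hi=6, mid=3, arr[mid]=15 -> 15 < 17, search right half
lo=4, hi=6, mid=5, arr[mid]=17 -> Found target at index 5!

Binary search finds 17 at index 5 after 2 comparisons. The search repeatedly halves the search space by comparing with the middle element.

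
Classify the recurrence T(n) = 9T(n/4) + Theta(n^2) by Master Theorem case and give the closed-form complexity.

Master Theorem for T(n) = 9T(n/4) + O(n^2):

a = 9, b = 4, c = 2
log_b(a) = log_4(9) = 1.5850

Case 3: c = 2 > log_4(9) = 1.5850
T(n) = O(n^2) = O(n^2)

For T(n) = 9T(n/4) + O(n^2): log_4(9) = 1.5850. This is Case 3 of the Master Theorem (c > log_b(a), work dominated by root), giving O(n^2).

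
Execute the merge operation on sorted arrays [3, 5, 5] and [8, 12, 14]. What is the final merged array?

Merging process:

Compare 3 vs 8: take 3 from left. Merged: [3]
Compare 5 vs 8: take 5 from left. Merged: [3, 5]
Compare 5 vs 8: take 5 from left. Merged: [3, 5, 5]
Append remaining from right: [8, 12, 14]. Merged: [3, 5, 5, 8, 12, 14]

Final merged array: [3, 5, 5, 8, 12, 14]
Total comparisons: 3

The merged array is [3, 5, 5, 8, 12, 14], requiring 3 comparisons. The merge step runs in O(n) time where n is the total number of elements.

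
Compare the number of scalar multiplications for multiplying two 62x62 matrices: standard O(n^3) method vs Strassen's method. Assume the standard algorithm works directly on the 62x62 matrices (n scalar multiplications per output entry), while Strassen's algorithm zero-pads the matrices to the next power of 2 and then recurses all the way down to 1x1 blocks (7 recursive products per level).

Matrix multiplication for 62x62 matrices:

Strassen's algorithm requires power-of-2 dimensions. Pad 62x62 to 64x64 (next power of 2).

Standard algorithm: 62^3 = 238328 multiplications
Strassen's algorithm: 7^(log2(64)) = 7^6 = 117649 multiplications
Savings: 238328 - 117649 = 120679 multiplications

Standard: 238328 multiplications (62^3). Strassen: 117649 multiplications (7^6, after padding to 64x64). Strassen reduces 8 recursive multiplications to 7 at each level.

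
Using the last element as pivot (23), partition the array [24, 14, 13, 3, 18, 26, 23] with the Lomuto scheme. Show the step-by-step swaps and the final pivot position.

Lomuto partition with pivot = 23:

Initial array: [24, 14, 13, 3, 18, 26, 23]

arr[0]=24 > 23: no swap
arr[1]=14 <= 23: swap with position 0, array becomes [14, 24, 13, 3, 18, 26, 23]
arr[2]=13 <= 23: swap with position 1, array becomes [14, 13, 24, 3, 18, 26, 23]
arr[3]=3 <= 23: swap with position 2, array becomes [14, 13, 3, 24, 18, 26, 23]
arr[4]=18 <= 23: swap with position 3, array becomes [14, 13, 3, 18, 24, 26, 23]
arr[5]=26 > 23: no swap

Place pivot at position 4: [14, 13, 3, 18, 23, 26, 24]
Pivot position: 4

After partitioning with pivot 23, the array becomes [14, 13, 3, 18, 23, 26, 24]. The pivot is placed at index 4. All elements to the left of the pivot are <= 23, and all elements to the right are > 23.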